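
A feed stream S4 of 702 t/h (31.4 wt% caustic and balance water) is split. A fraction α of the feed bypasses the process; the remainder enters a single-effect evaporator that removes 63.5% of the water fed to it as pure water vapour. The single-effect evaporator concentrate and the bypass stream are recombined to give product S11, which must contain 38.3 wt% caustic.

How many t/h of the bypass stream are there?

411.7 t/h

All 702×0.314 = 220.43 t/h of caustic reaches S11, so S11 = 220.43/0.383 = 575.53 t/h and vapour = 126.47 t/h.
The evaporator receives (1−α)·702 of feed at 0.686 water and removes 0.635 of that water:
0.635×0.686×(1−α)×702 = 126.47
(1−α) = 126.47/305.8 = 0.4136;  α = 0.5864.
Bypass flow = 0.5864×702 = 411.67 t/h.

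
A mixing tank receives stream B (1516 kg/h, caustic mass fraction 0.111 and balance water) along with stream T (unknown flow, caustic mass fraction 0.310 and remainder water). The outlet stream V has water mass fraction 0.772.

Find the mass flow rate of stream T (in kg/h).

2163 kg/h

Let T be the unknown flow. Total out = 1516 + T.
water balance: 1347.7 + 0.690·T = 0.772·(1516 + T)
(0.690 − 0.772)·T = 0.772×1516 − 1347.7 = -177.37
T = -177.37 / -0.082 = 2163.1 kg/h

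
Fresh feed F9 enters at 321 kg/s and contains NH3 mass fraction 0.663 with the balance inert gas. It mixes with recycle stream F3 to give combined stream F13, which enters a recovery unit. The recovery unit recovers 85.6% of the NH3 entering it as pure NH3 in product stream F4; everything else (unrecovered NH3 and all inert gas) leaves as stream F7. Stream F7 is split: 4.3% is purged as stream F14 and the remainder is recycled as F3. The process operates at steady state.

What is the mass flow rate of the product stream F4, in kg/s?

NH3 in F13: m_A = 321×0.663 + (1−0.043)·(1−0.856)·m_A, so m_A = 212.82/0.8622 = 246.84 kg/s.
Product F4 = 0.856×246.84 = 211.29 kg/s.

211.3 kg/s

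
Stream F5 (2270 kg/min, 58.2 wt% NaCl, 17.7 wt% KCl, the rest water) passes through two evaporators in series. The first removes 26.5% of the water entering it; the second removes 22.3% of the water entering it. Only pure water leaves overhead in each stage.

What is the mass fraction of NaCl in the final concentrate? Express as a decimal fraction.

water in feed = 2270×0.241 = 547.07 kg/min.
After stage 1: water left = (1−0.265)×547.07 = 402.1; stream total = 2125 kg/min.
After stage 2: water left = (1−0.223)×402.1 = 312.43; final concentrate = 2035.4 kg/min.
NaCl fraction = 1321.1/2035.4 = 0.649.

0.649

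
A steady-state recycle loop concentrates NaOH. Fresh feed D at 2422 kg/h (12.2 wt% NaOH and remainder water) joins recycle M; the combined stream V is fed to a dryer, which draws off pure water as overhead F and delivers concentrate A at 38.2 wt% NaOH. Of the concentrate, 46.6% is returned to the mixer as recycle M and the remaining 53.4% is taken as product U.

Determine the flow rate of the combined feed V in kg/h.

Overall NaOH balance (none leaves overhead): NaOH in fresh feed = NaOH in product, i.e. 2422×0.122 = (1−0.466)·A·0.382.
A = 295.48/(0.382×0.534) = 1448.5 kg/h.
Recycle M = 0.466×1448.5 = 675.02 kg/h.
Combined feed V = 2422 + 675.02 = 3097 kg/h.

3097 kg/h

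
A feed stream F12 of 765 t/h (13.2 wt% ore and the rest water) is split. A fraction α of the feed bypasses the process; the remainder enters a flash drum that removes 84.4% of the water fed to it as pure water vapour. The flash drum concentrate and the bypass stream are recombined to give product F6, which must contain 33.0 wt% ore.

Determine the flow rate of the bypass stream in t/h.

138.5 t/h

All 765×0.132 = 100.98 t/h of ore reaches F6, so F6 = 100.98/0.330 = 306 t/h and vapour = 459 t/h.
The evaporator receives (1−α)·765 of feed at 0.868 water and removes 0.844 of that water:
0.844×0.868×(1−α)×765 = 459
(1−α) = 459/560.43 = 0.8190;  α = 0.1810.
Bypass flow = 0.1810×765 = 138.46 t/h.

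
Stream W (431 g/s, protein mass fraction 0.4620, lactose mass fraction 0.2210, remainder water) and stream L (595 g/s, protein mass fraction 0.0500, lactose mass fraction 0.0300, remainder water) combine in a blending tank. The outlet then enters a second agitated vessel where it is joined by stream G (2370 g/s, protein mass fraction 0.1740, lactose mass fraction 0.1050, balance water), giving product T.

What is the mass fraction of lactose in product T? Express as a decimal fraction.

0.1066

Overall, product flow = 3396 g/s.
lactose in = 431×0.221 + 595×0.030 + 2370×0.105 = 361.95 g/s.
lactose fraction in T = 0.1066.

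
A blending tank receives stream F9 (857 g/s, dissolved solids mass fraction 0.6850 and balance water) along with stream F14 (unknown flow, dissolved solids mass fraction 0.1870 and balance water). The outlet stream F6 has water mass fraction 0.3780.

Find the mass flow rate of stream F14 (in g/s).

Let F14 be the unknown flow. Total out = 857 + F14.
water balance: 269.95 + 0.813·F14 = 0.378·(857 + F14)
(0.813 − 0.378)·F14 = 0.378×857 − 269.95 = 53.991
F14 = 53.991 / 0.435 = 124.12 g/s

124.1 g/s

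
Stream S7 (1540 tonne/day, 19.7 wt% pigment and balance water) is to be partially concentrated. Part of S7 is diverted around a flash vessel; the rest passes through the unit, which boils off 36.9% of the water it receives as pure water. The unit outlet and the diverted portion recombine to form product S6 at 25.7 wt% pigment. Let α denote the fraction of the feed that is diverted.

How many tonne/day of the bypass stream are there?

326.6 tonne/day

All 1540×0.197 = 303.38 tonne/day of pigment reaches S6, so S6 = 303.38/0.257 = 1180.5 tonne/day and vapour = 359.53 tonne/day.
The evaporator receives (1−α)·1540 of feed at 0.803 water and removes 0.369 of that water:
0.369×0.803×(1−α)×1540 = 359.53
(1−α) = 359.53/456.31 = 0.7879;  α = 0.2121.
Bypass flow = 0.2121×1540 = 326.62 tonne/day.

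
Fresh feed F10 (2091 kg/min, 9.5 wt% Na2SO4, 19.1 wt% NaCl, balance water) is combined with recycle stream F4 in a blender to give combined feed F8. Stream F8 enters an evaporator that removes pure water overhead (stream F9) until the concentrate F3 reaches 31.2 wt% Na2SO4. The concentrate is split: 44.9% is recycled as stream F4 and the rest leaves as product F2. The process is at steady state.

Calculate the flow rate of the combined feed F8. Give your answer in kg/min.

2610 kg/min

Overall Na2SO4 balance (none leaves overhead): Na2SO4 in fresh feed = Na2SO4 in product, i.e. 2091×0.095 = (1−0.449)·F3·0.312.
F3 = 198.65/(0.312×0.551) = 1155.5 kg/min.
Recycle F4 = 0.449×1155.5 = 518.82 kg/min.
Combined feed F8 = 2091 + 518.82 = 2609.8 kg/min.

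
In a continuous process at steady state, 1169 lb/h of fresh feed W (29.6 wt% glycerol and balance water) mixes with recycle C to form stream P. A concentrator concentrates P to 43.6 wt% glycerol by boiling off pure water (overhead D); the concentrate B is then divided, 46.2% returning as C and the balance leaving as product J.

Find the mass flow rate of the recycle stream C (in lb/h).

Overall glycerol balance (none leaves overhead): glycerol in fresh feed = glycerol in product, i.e. 1169×0.296 = (1−0.462)·B·0.436.
B = 346.02/(0.436×0.538) = 1475.2 lb/h.
Recycle C = 0.462×1475.2 = 681.52 lb/h.

681.5 lb/h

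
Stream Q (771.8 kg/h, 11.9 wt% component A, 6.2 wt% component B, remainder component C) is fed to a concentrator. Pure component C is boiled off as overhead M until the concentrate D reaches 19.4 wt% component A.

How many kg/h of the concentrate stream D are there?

component A is conserved: 771.8×0.119 = 91.844 kg/h all reports to the concentrate.
Concentrate = 91.844/(target fraction) = 473.42 kg/h.

473.4 kg/h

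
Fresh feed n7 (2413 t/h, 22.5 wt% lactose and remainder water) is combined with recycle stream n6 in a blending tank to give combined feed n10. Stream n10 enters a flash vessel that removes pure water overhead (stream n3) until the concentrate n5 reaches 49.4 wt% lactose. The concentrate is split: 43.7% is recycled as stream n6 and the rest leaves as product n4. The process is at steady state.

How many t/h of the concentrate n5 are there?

1952 t/h

Overall lactose balance (none leaves overhead): lactose in fresh feed = lactose in product, i.e. 2413×0.225 = (1−0.437)·n5·0.494.
n5 = 542.93/(0.494×0.563) = 1952.1 t/h.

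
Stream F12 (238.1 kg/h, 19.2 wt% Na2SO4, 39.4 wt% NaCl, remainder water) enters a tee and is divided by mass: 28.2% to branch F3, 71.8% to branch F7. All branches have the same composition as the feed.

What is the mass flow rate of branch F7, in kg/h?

171 kg/h

Branch F7 flow = 0.718×238.1 = 170.96 kg/h.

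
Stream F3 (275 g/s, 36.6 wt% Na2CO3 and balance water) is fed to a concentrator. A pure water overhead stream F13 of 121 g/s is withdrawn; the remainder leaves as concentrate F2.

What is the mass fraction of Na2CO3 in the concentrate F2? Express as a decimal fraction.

0.654

Na2CO3 is not removed: 275×0.366 = 100.65 g/s of Na2CO3 enters F2.
Concentrate = 275 − 121 = 154 g/s.
Mass fraction = 100.65/154 = 0.654.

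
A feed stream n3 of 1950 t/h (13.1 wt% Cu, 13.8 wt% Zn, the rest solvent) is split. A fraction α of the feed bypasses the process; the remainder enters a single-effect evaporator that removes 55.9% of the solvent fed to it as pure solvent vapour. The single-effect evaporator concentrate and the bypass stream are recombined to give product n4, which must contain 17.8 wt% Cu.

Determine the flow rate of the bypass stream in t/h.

All 1950×0.131 = 255.45 t/h of Cu reaches n4, so n4 = 255.45/0.178 = 1435.1 t/h and vapour = 514.89 t/h.
The evaporator receives (1−α)·1950 of feed at 0.731 solvent and removes 0.559 of that solvent:
0.559×0.731×(1−α)×1950 = 514.89
(1−α) = 514.89/796.83 = 0.6462;  α = 0.3538.
Bypass flow = 0.3538×1950 = 689.96 t/h.

690 t/h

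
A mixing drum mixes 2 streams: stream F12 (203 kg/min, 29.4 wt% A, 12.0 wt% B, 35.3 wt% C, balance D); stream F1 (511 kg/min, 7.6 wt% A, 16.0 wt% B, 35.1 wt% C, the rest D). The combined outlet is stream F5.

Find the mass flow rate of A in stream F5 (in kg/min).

98.52 kg/min

A out = A in = 203×0.294 + 511×0.076 = 98.518 kg/min.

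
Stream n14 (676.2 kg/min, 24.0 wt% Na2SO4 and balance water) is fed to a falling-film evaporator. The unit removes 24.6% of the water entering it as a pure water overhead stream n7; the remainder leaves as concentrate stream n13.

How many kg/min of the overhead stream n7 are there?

water entering = 676.2×0.760 = 513.91 kg/min; overhead removed = 0.246×513.91 = 126.42 kg/min.

126.4 kg/min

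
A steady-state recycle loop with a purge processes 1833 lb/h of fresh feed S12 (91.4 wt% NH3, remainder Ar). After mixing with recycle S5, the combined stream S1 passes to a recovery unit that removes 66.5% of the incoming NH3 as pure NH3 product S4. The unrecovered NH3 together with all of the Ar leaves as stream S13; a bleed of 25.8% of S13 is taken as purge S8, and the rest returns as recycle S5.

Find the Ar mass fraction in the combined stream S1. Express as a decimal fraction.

0.215

Ar enters only via S12 and leaves only via the purge: 1833×0.086 = 0.258×(Ar in S13), and the recovery unit passes all Ar, so Ar in S1 = Ar in S13 = 611 lb/h.
NH3 in S1: m_A = 1833×0.914 + (1−0.258)·(1−0.665)·m_A, so m_A = 1675.4/0.7514 = 2229.6 lb/h.
S1 = 2229.6 + 611 = 2840.6 lb/h.
Ar fraction in S1 = 611/2840.6 = 0.215.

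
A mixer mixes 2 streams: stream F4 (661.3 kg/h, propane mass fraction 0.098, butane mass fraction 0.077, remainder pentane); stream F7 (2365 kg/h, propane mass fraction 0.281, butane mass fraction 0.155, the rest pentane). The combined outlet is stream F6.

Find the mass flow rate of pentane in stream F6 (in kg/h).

1879 kg/h

pentane out = pentane in = 661.3×0.825 + 2365×0.564 = 1879.4 kg/h.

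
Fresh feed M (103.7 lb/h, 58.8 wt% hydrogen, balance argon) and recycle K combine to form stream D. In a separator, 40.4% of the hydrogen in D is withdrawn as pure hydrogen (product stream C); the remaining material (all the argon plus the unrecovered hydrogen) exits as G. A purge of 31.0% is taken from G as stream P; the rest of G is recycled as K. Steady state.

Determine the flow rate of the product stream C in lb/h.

hydrogen in D: m_A = 103.7×0.588 + (1−0.310)·(1−0.404)·m_A, so m_A = 60.976/0.5888 = 103.57 lb/h.
Product C = 0.404×103.57 = 41.841 lb/h.

41.84 lb/h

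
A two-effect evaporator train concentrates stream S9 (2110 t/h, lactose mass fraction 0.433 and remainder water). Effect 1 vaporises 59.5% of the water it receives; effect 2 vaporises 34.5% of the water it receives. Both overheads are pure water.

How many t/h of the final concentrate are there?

1231 t/h

water in feed = 2110×0.567 = 1196.4 t/h.
After stage 1: water left = (1−0.595)×1196.4 = 484.53; stream total = 1398.2 t/h.
After stage 2: water left = (1−0.345)×484.53 = 317.37; final concentrate = 1231 t/h.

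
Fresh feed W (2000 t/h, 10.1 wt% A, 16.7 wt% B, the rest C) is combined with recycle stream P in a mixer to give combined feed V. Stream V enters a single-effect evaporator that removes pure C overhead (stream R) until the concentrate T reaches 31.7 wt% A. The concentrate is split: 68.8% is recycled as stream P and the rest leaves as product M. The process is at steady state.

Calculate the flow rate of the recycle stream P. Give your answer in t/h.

1405 t/h

Overall A balance (none leaves overhead): A in fresh feed = A in product, i.e. 2000×0.101 = (1−0.688)·T·0.317.
T = 202/(0.317×0.312) = 2042.4 t/h.
Recycle P = 0.688×2042.4 = 1405.2 t/h.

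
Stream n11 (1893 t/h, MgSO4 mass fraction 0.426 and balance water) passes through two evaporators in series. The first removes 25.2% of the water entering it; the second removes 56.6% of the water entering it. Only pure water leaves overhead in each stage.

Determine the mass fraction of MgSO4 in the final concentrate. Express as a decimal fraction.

water in feed = 1893×0.574 = 1086.6 t/h.
After stage 1: water left = (1−0.252)×1086.6 = 812.76; stream total = 1619.2 t/h.
After stage 2: water left = (1−0.566)×812.76 = 352.74; final concentrate = 1159.2 t/h.
MgSO4 fraction = 806.42/1159.2 = 0.696.

0.696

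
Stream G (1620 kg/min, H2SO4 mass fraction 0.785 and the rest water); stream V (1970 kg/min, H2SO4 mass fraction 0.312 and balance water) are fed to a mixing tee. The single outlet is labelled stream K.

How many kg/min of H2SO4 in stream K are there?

H2SO4 out = H2SO4 in = 1620×0.785 + 1970×0.312 = 1886.3 kg/min.

1886 kg/min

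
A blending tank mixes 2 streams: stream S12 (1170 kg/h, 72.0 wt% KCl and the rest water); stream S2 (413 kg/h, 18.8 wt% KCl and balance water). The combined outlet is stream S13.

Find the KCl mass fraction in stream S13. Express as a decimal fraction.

0.581

Total flow out = 1170 + 413 = 1583 kg/h.
KCl in = 1170×0.720 + 413×0.188 = 920.04 kg/h.
KCl mass fraction in S13 = 920.04/1583 = 0.581.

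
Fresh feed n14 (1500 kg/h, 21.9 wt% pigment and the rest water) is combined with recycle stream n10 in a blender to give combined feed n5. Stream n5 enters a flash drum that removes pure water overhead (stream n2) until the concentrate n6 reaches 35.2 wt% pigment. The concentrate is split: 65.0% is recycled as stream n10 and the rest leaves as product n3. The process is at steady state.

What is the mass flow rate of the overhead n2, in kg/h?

Overall pigment balance (none leaves overhead): pigment in fresh feed = pigment in product, i.e. 1500×0.219 = (1−0.650)·n6·0.352.
n6 = 328.5/(0.352×0.350) = 2666.4 kg/h.
Recycle n10 = 0.650×2666.4 = 1733.2 kg/h.
Combined feed n5 = 1500 + 1733.2 = 3233.2 kg/h.
Overhead n2 = n5 − n6 = 3233.2 − 2666.4 = 566.76 kg/h.

566.8 kg/h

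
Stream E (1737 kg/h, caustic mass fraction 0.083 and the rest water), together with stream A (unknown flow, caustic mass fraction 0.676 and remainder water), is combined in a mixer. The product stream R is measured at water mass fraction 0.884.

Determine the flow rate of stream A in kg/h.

102.4 kg/h

Let A be the unknown flow. Total out = 1737 + A.
water balance: 1592.8 + 0.324·A = 0.884·(1737 + A)
(0.324 − 0.884)·A = 0.884×1737 − 1592.8 = -57.321
A = -57.321 / -0.560 = 102.36 kg/h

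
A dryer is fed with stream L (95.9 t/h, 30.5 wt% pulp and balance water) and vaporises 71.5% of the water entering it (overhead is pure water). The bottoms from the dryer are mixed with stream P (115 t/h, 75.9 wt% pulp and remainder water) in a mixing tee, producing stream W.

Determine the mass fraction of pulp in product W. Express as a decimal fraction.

0.7139

Vapour removed = 0.715×0.695×95.9 = 47.655 t/h; concentrate = 48.245 t/h.
pulp reaching the mixer = 29.25 (from concentrate) + 115×0.759 = 116.53 t/h.
Product flow = 48.245 + 115 = 163.24 t/h; pulp fraction = 0.7139.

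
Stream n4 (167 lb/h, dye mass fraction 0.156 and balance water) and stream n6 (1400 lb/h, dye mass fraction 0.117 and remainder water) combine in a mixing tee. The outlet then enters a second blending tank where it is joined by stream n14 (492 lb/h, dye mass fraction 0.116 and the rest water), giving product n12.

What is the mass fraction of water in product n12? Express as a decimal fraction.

Overall, product flow = 2059 lb/h.
water in = 167×0.844 + 1400×0.883 + 492×0.884 = 1812.1 lb/h.
water fraction in n12 = 0.880.

0.880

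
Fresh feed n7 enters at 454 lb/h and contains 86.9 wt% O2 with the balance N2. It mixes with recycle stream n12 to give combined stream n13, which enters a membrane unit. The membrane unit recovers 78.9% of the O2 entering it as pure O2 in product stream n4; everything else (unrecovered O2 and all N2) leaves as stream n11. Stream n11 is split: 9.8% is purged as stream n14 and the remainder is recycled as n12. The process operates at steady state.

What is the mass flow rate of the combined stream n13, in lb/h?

N2 enters only via n7 and leaves only via the purge: 454×0.131 = 0.098×(N2 in n11), and the membrane unit passes all N2, so N2 in n13 = N2 in n11 = 606.88 lb/h.
O2 in n13: m_A = 454×0.869 + (1−0.098)·(1−0.789)·m_A, so m_A = 394.53/0.8097 = 487.26 lb/h.
n13 = 487.26 + 606.88 = 1094.1 lb/h.

1094 lb/h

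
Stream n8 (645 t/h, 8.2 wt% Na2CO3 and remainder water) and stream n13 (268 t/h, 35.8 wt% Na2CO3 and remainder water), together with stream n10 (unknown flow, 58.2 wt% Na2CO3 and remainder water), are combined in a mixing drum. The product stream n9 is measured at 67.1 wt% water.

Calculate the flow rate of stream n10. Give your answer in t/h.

Let n10 be the unknown flow. Total out = 913 + n10.
water balance: 764.17 + 0.418·n10 = 0.671·(913 + n10)
(0.418 − 0.671)·n10 = 0.671×913 − 764.17 = -151.54
n10 = -151.54 / -0.253 = 598.98 t/h

599 t/h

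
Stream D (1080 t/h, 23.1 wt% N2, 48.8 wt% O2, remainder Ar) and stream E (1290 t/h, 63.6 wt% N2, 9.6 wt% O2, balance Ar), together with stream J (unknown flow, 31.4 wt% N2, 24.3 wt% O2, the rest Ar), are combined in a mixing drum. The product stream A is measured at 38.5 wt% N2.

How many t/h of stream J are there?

Let J be the unknown flow. Total out = 2370 + J.
N2 balance: 1069.9 + 0.314·J = 0.385·(2370 + J)
(0.314 − 0.385)·J = 0.385×2370 − 1069.9 = -157.47
J = -157.47 / -0.071 = 2217.9 t/h

2218 t/h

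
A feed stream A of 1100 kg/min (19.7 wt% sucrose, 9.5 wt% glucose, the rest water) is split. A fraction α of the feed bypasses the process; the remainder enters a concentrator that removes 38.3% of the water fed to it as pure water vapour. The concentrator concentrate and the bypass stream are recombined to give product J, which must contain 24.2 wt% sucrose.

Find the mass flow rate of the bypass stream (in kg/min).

345.7 kg/min

All 1100×0.197 = 216.7 kg/min of sucrose reaches J, so J = 216.7/0.242 = 895.45 kg/min and vapour = 204.55 kg/min.
The evaporator receives (1−α)·1100 of feed at 0.708 water and removes 0.383 of that water:
0.383×0.708×(1−α)×1100 = 204.55
(1−α) = 204.55/298.28 = 0.6857;  α = 0.3143.
Bypass flow = 0.3143×1100 = 345.68 kg/min.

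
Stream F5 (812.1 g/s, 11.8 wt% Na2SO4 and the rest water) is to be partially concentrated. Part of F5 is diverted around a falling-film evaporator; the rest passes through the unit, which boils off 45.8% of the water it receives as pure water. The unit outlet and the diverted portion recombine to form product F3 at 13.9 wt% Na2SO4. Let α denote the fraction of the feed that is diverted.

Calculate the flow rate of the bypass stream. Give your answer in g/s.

All 812.1×0.118 = 95.828 g/s of Na2SO4 reaches F3, so F3 = 95.828/0.139 = 689.41 g/s and vapour = 122.69 g/s.
The evaporator receives (1−α)·812.1 of feed at 0.882 water and removes 0.458 of that water:
0.458×0.882×(1−α)×812.1 = 122.69
(1−α) = 122.69/328.05 = 0.3740;  α = 0.6260.
Bypass flow = 0.6260×812.1 = 508.38 g/s.

508.4 g/s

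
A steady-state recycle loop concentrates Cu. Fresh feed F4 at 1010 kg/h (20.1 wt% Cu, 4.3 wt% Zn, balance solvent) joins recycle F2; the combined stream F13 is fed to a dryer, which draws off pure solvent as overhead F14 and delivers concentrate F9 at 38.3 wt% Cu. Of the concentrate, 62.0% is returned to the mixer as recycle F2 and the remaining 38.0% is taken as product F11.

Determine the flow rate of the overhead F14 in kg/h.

Overall Cu balance (none leaves overhead): Cu in fresh feed = Cu in product, i.e. 1010×0.201 = (1−0.620)·F9·0.383.
F9 = 203.01/(0.383×0.380) = 1394.9 kg/h.
Recycle F2 = 0.620×1394.9 = 864.82 kg/h.
Combined feed F13 = 1010 + 864.82 = 1874.8 kg/h.
Overhead F14 = F13 − F9 = 1874.8 − 1394.9 = 479.95 kg/h.

479.9 kg/h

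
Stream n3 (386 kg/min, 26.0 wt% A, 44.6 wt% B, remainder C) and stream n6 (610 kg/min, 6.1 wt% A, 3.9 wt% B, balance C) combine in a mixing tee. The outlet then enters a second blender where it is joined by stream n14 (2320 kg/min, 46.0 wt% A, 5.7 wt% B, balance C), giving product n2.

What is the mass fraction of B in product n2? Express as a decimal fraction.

0.099

Overall, product flow = 3316 kg/min.
B in = 386×0.446 + 610×0.039 + 2320×0.057 = 328.19 kg/min.
B fraction in n2 = 0.099.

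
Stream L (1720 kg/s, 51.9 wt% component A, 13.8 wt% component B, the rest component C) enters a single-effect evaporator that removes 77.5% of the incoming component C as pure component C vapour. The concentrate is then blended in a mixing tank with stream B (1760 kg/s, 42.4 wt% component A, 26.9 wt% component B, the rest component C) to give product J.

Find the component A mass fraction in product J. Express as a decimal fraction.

0.5422

Vapour removed = 0.775×0.343×1720 = 457.22 kg/s; concentrate = 1262.8 kg/s.
component A reaching the mixer = 892.68 (from concentrate) + 1760×0.424 = 1638.9 kg/s.
Product flow = 1262.8 + 1760 = 3022.8 kg/s; component A fraction = 0.5422.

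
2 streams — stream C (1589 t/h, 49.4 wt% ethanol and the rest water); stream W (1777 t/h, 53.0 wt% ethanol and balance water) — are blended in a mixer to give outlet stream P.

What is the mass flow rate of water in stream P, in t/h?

1639 t/h

water out = water in = 1589×0.506 + 1777×0.470 = 1639.2 t/h.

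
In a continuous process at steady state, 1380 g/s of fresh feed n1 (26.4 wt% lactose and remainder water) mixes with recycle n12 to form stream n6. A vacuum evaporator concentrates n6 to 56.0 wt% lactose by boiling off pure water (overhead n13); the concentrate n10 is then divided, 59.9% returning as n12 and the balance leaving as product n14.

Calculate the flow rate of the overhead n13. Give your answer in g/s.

729.4 g/s

Overall lactose balance (none leaves overhead): lactose in fresh feed = lactose in product, i.e. 1380×0.264 = (1−0.599)·n10·0.560.
n10 = 364.32/(0.560×0.401) = 1622.4 g/s.
Recycle n12 = 0.599×1622.4 = 971.8 g/s.
Combined feed n6 = 1380 + 971.8 = 2351.8 g/s.
Overhead n13 = n6 − n10 = 2351.8 − 1622.4 = 729.43 g/s.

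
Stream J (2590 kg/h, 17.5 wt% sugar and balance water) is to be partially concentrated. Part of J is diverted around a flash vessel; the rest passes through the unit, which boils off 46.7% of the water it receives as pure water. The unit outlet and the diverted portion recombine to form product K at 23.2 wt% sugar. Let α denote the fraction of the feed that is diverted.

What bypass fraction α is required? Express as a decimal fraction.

All 2590×0.175 = 453.25 kg/h of sugar reaches K, so K = 453.25/0.232 = 1953.7 kg/h and vapour = 636.34 kg/h.
The evaporator receives (1−α)·2590 of feed at 0.825 water and removes 0.467 of that water:
0.467×0.825×(1−α)×2590 = 636.34
(1−α) = 636.34/997.86 = 0.6377;  α = 0.3623.

0.362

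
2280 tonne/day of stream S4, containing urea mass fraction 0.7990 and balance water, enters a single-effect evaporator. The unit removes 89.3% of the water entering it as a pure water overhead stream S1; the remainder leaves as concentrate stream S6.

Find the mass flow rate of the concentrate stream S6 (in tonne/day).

1871 tonne/day

water entering = 2280×0.201 = 458.28 tonne/day; overhead removed = 0.893×458.28 = 409.24 tonne/day.
Concentrate = 2280 − 409.24 = 1870.8 tonne/day.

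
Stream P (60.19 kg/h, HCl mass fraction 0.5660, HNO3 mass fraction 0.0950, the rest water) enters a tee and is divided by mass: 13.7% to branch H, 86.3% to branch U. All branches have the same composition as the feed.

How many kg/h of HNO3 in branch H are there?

0.7834 kg/h

Branch H total = 0.137×60.19 = 8.246 kg/h.
HNO3 in H = 0.095×8.246 = 0.78337 kg/h.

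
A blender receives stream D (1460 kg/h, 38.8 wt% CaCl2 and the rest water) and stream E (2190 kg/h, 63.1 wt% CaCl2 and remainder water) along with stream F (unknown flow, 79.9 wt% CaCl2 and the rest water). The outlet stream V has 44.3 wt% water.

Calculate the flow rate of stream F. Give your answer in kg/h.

Let F be the unknown flow. Total out = 3650 + F.
water balance: 1701.6 + 0.201·F = 0.443·(3650 + F)
(0.201 − 0.443)·F = 0.443×3650 − 1701.6 = -84.68
F = -84.68 / -0.242 = 349.92 kg/h

349.9 kg/h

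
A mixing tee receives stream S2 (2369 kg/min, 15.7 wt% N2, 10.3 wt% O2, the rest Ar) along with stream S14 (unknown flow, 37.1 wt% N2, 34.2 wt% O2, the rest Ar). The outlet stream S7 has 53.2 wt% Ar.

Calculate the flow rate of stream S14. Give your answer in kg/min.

Let S14 be the unknown flow. Total out = 2369 + S14.
Ar balance: 1753.1 + 0.287·S14 = 0.532·(2369 + S14)
(0.287 − 0.532)·S14 = 0.532×2369 − 1753.1 = -492.75
S14 = -492.75 / -0.245 = 2011.2 kg/min

2011 kg/min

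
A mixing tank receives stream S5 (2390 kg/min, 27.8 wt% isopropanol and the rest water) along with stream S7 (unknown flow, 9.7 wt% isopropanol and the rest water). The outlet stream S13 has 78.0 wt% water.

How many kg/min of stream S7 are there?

1127 kg/min

Let S7 be the unknown flow. Total out = 2390 + S7.
water balance: 1725.6 + 0.903·S7 = 0.780·(2390 + S7)
(0.903 − 0.780)·S7 = 0.780×2390 − 1725.6 = 138.62
S7 = 138.62 / 0.123 = 1127 kg/min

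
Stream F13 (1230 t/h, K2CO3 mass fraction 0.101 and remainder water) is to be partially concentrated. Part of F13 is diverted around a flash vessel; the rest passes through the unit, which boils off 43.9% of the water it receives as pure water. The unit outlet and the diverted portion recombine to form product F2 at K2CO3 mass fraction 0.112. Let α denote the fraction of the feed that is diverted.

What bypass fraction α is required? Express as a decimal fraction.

All 1230×0.101 = 124.23 t/h of K2CO3 reaches F2, so F2 = 124.23/0.112 = 1109.2 t/h and vapour = 120.8 t/h.
The evaporator receives (1−α)·1230 of feed at 0.899 water and removes 0.439 of that water:
0.439×0.899×(1−α)×1230 = 120.8
(1−α) = 120.8/485.43 = 0.2489;  α = 0.7511.

0.751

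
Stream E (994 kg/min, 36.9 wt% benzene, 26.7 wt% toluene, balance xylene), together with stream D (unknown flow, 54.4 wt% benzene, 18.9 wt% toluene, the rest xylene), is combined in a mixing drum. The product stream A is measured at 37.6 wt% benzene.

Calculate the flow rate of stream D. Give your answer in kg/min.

Let D be the unknown flow. Total out = 994 + D.
benzene balance: 366.79 + 0.544·D = 0.376·(994 + D)
(0.544 − 0.376)·D = 0.376×994 − 366.79 = 6.958
D = 6.958 / 0.168 = 41.417 kg/min

41.42 kg/min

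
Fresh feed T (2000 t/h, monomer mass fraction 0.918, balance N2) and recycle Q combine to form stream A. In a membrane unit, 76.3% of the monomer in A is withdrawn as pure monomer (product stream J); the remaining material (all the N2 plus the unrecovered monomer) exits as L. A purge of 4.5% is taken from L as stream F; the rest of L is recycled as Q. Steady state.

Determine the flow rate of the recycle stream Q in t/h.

4018 t/h

N2 enters only via T and leaves only via the purge: 2000×0.082 = 0.045×(N2 in L), and the membrane unit passes all N2, so N2 in A = N2 in L = 3644.4 t/h.
monomer in A: m_A = 2000×0.918 + (1−0.045)·(1−0.763)·m_A, so m_A = 1836/0.7737 = 2373.1 t/h.
L = (1−0.763)×2373.1 + 3644.4 = 4206.9 t/h.
Recycle Q = (1−0.045)×4206.9 = 4017.6 t/h.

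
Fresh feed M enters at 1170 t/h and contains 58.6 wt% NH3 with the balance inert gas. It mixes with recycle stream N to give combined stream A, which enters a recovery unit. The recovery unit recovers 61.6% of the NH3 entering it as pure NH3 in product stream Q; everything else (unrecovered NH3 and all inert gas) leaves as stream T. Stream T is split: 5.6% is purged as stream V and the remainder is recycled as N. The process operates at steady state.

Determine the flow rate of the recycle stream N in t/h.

inert gas enters only via M and leaves only via the purge: 1170×0.414 = 0.056×(inert gas in T), and the recovery unit passes all inert gas, so inert gas in A = inert gas in T = 8649.6 t/h.
NH3 in A: m_A = 1170×0.586 + (1−0.056)·(1−0.616)·m_A, so m_A = 685.62/0.6375 = 1075.5 t/h.
T = (1−0.616)×1075.5 + 8649.6 = 9062.6 t/h.
Recycle N = (1−0.056)×9062.6 = 8555.1 t/h.

8555 t/h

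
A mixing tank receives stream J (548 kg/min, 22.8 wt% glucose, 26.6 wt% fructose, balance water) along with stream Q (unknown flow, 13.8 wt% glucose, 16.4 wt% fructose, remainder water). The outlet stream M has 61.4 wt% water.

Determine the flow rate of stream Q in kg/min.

Let Q be the unknown flow. Total out = 548 + Q.
water balance: 277.29 + 0.698·Q = 0.614·(548 + Q)
(0.698 − 0.614)·Q = 0.614×548 − 277.29 = 59.184
Q = 59.184 / 0.084 = 704.57 kg/min

704.6 kg/min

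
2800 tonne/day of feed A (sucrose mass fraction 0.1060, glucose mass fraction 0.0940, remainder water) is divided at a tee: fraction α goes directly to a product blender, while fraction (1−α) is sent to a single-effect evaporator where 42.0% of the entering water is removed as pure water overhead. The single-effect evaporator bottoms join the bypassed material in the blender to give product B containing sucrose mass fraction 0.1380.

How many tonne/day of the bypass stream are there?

867.6 tonne/day

All 2800×0.106 = 296.8 tonne/day of sucrose reaches B, so B = 296.8/0.138 = 2150.7 tonne/day and vapour = 649.28 tonne/day.
The evaporator receives (1−α)·2800 of feed at 0.800 water and removes 0.420 of that water:
0.420×0.800×(1−α)×2800 = 649.28
(1−α) = 649.28/940.8 = 0.6901;  α = 0.3099.
Bypass flow = 0.3099×2800 = 867.63 tonne/day.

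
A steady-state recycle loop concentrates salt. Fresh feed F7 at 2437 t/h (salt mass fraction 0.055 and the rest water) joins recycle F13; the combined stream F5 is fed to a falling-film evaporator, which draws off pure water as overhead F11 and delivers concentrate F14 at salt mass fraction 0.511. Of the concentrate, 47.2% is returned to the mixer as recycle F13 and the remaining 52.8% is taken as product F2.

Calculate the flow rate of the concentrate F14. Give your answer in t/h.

Overall salt balance (none leaves overhead): salt in fresh feed = salt in product, i.e. 2437×0.055 = (1−0.472)·F14·0.511.
F14 = 134.03/(0.511×0.528) = 496.78 t/h.

496.8 t/h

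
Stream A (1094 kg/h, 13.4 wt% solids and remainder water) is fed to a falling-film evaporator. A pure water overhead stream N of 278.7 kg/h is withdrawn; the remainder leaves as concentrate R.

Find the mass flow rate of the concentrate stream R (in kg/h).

Concentrate = 1094 − 278.7 = 815.3 kg/h.

815.3 kg/h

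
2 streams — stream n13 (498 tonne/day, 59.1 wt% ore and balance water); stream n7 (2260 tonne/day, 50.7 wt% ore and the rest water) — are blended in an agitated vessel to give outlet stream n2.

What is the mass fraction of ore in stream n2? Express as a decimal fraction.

Total flow out = 498 + 2260 = 2758 tonne/day.
ore in = 498×0.591 + 2260×0.507 = 1440.1 tonne/day.
ore mass fraction in n2 = 1440.1/2758 = 0.522.

0.522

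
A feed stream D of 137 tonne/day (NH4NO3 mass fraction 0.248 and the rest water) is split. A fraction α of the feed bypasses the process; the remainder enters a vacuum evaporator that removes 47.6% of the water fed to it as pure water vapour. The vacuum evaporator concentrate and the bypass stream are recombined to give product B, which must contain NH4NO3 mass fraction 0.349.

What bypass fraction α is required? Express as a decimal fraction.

All 137×0.248 = 33.976 tonne/day of NH4NO3 reaches B, so B = 33.976/0.349 = 97.352 tonne/day and vapour = 39.648 tonne/day.
The evaporator receives (1−α)·137 of feed at 0.752 water and removes 0.476 of that water:
0.476×0.752×(1−α)×137 = 39.648
(1−α) = 39.648/49.039 = 0.8085;  α = 0.1915.

0.192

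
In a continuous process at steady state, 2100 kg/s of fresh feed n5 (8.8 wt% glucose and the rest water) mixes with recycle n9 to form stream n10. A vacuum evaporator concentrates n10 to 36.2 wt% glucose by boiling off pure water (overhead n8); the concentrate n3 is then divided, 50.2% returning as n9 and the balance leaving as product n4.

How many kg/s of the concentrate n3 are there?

Overall glucose balance (none leaves overhead): glucose in fresh feed = glucose in product, i.e. 2100×0.088 = (1−0.502)·n3·0.362.
n3 = 184.8/(0.362×0.498) = 1025.1 kg/s.

1025 kg/s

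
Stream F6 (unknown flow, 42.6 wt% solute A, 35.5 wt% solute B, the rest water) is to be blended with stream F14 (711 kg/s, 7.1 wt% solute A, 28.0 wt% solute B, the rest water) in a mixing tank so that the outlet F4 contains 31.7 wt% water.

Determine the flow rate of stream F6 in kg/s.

Let F6 be the unknown flow. Total out = 711 + F6.
water balance: 461.44 + 0.219·F6 = 0.317·(711 + F6)
(0.219 − 0.317)·F6 = 0.317×711 − 461.44 = -236.05
F6 = -236.05 / -0.098 = 2408.7 kg/s

2409 kg/s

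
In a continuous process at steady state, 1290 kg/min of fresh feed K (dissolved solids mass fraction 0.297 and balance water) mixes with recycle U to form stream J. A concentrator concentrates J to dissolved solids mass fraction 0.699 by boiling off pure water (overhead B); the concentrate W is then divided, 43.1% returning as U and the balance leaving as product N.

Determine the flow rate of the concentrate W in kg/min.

963.3 kg/min

Overall dissolved solids balance (none leaves overhead): dissolved solids in fresh feed = dissolved solids in product, i.e. 1290×0.297 = (1−0.431)·W·0.699.
W = 383.13/(0.699×0.569) = 963.29 kg/min.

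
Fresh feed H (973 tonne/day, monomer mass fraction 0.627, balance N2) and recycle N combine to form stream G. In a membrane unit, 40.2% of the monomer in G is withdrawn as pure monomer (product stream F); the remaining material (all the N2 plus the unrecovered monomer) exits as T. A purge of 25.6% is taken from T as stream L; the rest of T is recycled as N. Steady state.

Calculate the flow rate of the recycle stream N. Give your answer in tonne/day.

N2 enters only via H and leaves only via the purge: 973×0.373 = 0.256×(N2 in T), and the membrane unit passes all N2, so N2 in G = N2 in T = 1417.7 tonne/day.
monomer in G: m_A = 973×0.627 + (1−0.256)·(1−0.402)·m_A, so m_A = 610.07/0.5551 = 1099.1 tonne/day.
T = (1−0.402)×1099.1 + 1417.7 = 2074.9 tonne/day.
Recycle N = (1−0.256)×2074.9 = 1543.7 tonne/day.

1544 tonne/day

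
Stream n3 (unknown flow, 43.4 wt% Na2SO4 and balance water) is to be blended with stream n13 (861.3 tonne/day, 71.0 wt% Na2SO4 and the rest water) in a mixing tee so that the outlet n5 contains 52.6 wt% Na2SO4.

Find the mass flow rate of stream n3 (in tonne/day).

Let n3 be the unknown flow. Total out = 861.3 + n3.
Na2SO4 balance: 611.52 + 0.434·n3 = 0.526·(861.3 + n3)
(0.434 − 0.526)·n3 = 0.526×861.3 − 611.52 = -158.48
n3 = -158.48 / -0.092 = 1722.6 tonne/day

1723 tonne/day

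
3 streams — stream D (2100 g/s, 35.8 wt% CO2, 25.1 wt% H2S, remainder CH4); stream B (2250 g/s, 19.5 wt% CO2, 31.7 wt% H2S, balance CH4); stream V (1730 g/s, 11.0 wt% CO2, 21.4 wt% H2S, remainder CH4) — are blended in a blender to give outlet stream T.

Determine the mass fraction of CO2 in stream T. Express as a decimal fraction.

Total flow out = 2100 + 2250 + 1730 = 6080 g/s.
CO2 in = 2100×0.358 + 2250×0.195 + 1730×0.110 = 1380.8 g/s.
CO2 mass fraction in T = 1380.8/6080 = 0.2271.

0.2271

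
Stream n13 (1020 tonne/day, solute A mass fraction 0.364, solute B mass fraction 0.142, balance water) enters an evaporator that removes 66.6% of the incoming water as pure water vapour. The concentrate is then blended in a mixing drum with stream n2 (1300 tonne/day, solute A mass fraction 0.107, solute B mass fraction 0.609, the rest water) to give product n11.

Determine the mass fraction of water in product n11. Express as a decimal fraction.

0.271

Vapour removed = 0.666×0.494×1020 = 335.58 tonne/day; concentrate = 684.42 tonne/day.
water reaching the mixer = 168.3 (from concentrate) + 1300×0.284 = 537.5 tonne/day.
Product flow = 684.42 + 1300 = 1984.4 tonne/day; water fraction = 0.271.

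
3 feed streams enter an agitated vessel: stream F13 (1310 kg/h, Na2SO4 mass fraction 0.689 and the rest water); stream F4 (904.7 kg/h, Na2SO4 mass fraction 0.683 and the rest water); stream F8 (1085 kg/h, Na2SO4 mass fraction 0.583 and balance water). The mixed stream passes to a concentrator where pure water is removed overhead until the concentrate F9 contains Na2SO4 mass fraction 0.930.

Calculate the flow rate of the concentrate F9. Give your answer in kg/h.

Na2SO4 entering = 1310×0.689 + 904.7×0.683 + 1085×0.583 = 2153.1 kg/h.
All Na2SO4 reports to F9, so F9 = 2153.1/0.930 = 2315.1 kg/h.

2315 kg/h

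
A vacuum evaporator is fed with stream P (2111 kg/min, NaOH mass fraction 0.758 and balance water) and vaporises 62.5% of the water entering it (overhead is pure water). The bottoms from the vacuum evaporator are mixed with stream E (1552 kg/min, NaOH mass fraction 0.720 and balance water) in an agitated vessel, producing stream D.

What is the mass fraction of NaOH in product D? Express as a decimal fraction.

0.813

Vapour removed = 0.625×0.242×2111 = 319.29 kg/min; concentrate = 1791.7 kg/min.
NaOH reaching the mixer = 1600.1 (from concentrate) + 1552×0.720 = 2717.6 kg/min.
Product flow = 1791.7 + 1552 = 3343.7 kg/min; NaOH fraction = 0.813.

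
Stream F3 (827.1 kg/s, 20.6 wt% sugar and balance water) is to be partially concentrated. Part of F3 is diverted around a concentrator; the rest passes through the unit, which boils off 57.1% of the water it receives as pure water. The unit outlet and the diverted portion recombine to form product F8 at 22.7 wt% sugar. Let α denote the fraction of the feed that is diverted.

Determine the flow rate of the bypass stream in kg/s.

658.3 kg/s

All 827.1×0.206 = 170.38 kg/s of sugar reaches F8, so F8 = 170.38/0.227 = 750.58 kg/s and vapour = 76.516 kg/s.
The evaporator receives (1−α)·827.1 of feed at 0.794 water and removes 0.571 of that water:
0.571×0.794×(1−α)×827.1 = 76.516
(1−α) = 76.516/374.99 = 0.2041;  α = 0.7959.
Bypass flow = 0.7959×827.1 = 658.33 kg/s.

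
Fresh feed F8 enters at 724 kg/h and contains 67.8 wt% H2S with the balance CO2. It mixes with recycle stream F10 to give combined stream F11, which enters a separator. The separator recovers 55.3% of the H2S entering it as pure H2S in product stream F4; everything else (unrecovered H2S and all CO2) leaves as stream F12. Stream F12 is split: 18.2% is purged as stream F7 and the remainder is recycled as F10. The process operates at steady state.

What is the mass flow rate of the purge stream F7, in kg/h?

296.1 kg/h

CO2 enters only via F8 and leaves only via the purge: 724×0.322 = 0.182×(CO2 in F12), and the separator passes all CO2, so CO2 in F11 = CO2 in F12 = 1280.9 kg/h.
H2S in F11: m_A = 724×0.678 + (1−0.182)·(1−0.553)·m_A, so m_A = 490.87/0.6344 = 773.81 kg/h.
F12 = (1−0.553)×773.81 + 1280.9 = 1626.8 kg/h.
Purge F7 = 0.182×1626.8 = 296.08 kg/h.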